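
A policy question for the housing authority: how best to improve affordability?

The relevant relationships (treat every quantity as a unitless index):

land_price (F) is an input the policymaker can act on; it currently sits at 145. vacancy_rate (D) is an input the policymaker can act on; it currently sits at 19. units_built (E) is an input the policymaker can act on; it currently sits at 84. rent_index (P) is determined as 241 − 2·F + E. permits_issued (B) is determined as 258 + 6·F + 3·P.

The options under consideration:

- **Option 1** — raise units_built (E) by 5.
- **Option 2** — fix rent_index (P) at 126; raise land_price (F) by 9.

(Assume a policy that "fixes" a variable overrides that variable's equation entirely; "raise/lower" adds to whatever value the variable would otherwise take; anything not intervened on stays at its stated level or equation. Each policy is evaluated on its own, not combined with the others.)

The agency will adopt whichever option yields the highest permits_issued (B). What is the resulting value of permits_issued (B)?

1560

Option 1 (E + 5):
  F = 145
  E = 84 + 5 = 89
  P = 241 − 2·145 + 89 = 40
  B = 258 + 6·145 + 3·40 = 1248
Option 2 (P := 126, F + 9):
  F = 145 + 9 = 154
  E = 84
  P = 126
  B = 258 + 6·154 + 3·126 = 1560
Comparing — Option 1: B=1248, Option 2: B=1560. Highest is 1560 (Option 2).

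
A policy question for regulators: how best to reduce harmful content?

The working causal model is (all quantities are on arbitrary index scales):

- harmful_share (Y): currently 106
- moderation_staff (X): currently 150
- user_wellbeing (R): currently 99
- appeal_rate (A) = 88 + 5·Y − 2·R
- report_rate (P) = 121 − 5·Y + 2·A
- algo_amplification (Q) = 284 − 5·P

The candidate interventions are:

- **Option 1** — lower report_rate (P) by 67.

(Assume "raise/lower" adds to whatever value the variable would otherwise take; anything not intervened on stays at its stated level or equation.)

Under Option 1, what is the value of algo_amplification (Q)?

Option 1 (P − 67):
  Y = 106
  R = 99
  A = 88 + 5·106 − 2·99 = 420
  P = 121 − 5·106 + 2·420 (−67 from intervention) = 364
  Q = 284 − 5·364 = -1536

-1536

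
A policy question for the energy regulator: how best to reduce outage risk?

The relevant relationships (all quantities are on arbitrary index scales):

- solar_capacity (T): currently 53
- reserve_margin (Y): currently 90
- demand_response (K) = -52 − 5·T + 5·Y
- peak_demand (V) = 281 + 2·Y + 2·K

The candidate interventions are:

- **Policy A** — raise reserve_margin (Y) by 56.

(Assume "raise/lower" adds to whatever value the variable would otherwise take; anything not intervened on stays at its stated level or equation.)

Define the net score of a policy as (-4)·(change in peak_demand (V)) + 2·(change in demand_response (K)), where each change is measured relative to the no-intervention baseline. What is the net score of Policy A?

-2128

Baseline:
  T = 53
  Y = 90
  K = -52 − 5·53 + 5·90 = 133
  V = 281 + 2·90 + 2·133 = 727
Policy A (Y + 56):
  T = 53
  Y = 90 + 56 = 146
  K = -52 − 5·53 + 5·146 = 413
  V = 281 + 2·146 + 2·413 = 1399
ΔV = 1399 − 727 = 672; ΔK = 413 − 133 = 280
Score = (-4)·672 + 2·280 = -2128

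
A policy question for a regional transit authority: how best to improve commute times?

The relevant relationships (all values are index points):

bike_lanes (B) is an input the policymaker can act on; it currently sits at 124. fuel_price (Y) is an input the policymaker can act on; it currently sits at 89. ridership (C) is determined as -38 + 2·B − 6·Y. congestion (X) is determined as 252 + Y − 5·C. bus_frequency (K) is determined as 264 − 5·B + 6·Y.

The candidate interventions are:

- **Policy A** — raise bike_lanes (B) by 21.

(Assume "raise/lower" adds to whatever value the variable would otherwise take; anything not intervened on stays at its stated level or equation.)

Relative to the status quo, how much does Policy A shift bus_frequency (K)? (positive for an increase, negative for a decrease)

-105

Baseline:
  B = 124
  Y = 89
  K = 264 − 5·124 + 6·89 = 178
Policy A (B + 21):
  B = 124 + 21 = 145
  Y = 89
  K = 264 − 5·145 + 6·89 = 73
Change in K: 73 − 178 = -105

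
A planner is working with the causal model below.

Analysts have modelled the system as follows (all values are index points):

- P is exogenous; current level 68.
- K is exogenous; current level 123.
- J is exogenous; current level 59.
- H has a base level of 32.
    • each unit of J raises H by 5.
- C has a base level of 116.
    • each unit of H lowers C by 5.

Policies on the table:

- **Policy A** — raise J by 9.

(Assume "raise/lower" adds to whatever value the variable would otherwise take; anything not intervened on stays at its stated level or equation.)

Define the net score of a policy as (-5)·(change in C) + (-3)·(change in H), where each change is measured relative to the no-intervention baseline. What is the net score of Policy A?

990

Baseline:
  J = 59
  H = 32 + 5·59 = 327
  C = 116 − 5·327 = -1519
Policy A (J + 9):
  J = 59 + 9 = 68
  H = 32 + 5·68 = 372
  C = 116 − 5·372 = -1744
ΔC = -1744 − (-1519) = -225; ΔH = 372 − 327 = 45
Score = (-5)·(-225) + (-3)·45 = 990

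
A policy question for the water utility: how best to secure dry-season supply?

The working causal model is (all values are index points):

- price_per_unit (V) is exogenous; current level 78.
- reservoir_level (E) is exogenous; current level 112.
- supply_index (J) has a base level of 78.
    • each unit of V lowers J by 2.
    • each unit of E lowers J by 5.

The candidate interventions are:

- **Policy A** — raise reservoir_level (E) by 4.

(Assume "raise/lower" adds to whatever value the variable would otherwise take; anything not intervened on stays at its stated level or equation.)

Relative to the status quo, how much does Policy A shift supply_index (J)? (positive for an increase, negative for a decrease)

Baseline:
  V = 78
  E = 112
  J = 78 − 2·78 − 5·112 = -638
Policy A (E + 4):
  V = 78
  E = 112 + 4 = 116
  J = 78 − 2·78 − 5·116 = -658
Change in J: -658 − (-638) = -20

-20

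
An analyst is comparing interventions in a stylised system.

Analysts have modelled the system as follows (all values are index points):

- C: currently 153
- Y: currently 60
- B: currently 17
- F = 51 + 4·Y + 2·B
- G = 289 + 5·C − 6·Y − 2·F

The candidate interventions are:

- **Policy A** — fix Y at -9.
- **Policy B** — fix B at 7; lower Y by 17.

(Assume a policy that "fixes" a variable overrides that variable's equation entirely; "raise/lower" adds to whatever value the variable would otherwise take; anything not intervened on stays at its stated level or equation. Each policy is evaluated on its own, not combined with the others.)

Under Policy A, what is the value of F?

49

Policy A (Y := -9):
  Y = -9
  B = 17
  F = 51 + 4·(-9) + 2·17 = 49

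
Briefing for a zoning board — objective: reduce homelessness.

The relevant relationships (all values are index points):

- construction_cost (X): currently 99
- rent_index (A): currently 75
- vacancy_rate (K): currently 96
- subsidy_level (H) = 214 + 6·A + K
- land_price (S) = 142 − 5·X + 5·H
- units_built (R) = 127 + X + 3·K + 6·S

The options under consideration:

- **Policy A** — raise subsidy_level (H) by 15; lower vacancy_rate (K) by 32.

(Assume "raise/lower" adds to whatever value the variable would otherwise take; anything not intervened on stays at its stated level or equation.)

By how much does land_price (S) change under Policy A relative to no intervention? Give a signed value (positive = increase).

-85

Baseline:
  X = 99
  A = 75
  K = 96
  H = 214 + 6·75 + 96 = 760
  S = 142 − 5·99 + 5·760 = 3447
Policy A (H + 15, K − 32):
  X = 99
  A = 75
  K = 96 − 32 = 64
  H = 214 + 6·75 + 64 (+15 from intervention) = 743
  S = 142 − 5·99 + 5·743 = 3362
Change in S: 3362 − 3447 = -85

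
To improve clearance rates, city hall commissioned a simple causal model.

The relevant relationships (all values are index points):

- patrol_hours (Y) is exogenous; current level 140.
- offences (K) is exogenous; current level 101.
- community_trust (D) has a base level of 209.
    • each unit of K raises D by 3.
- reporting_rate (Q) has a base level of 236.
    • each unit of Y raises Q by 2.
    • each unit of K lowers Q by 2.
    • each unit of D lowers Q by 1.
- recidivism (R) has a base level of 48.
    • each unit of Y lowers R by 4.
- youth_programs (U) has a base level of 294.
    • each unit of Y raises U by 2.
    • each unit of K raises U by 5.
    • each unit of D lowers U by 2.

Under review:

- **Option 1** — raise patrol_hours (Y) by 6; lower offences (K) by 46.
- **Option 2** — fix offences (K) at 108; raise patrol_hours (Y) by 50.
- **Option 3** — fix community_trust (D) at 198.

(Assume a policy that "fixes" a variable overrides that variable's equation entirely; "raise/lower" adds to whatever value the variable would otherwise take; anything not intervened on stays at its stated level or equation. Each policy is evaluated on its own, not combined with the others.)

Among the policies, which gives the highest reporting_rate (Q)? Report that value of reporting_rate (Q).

116

Option 1 (Y + 6, K − 46):
  Y = 140 + 6 = 146
  K = 101 − 46 = 55
  D = 209 + 3·55 = 374
  Q = 236 + 2·146 − 2·55 − 374 = 44
Option 2 (K := 108, Y + 50):
  Y = 140 + 50 = 190
  K = 108
  D = 209 + 3·108 = 533
  Q = 236 + 2·190 − 2·108 − 533 = -133
Option 3 (D := 198):
  Y = 140
  K = 101
  D = 198
  Q = 236 + 2·140 − 2·101 − 198 = 116
Comparing — Option 1: Q=44, Option 2: Q=-133, Option 3: Q=116. Highest is 116 (Option 3).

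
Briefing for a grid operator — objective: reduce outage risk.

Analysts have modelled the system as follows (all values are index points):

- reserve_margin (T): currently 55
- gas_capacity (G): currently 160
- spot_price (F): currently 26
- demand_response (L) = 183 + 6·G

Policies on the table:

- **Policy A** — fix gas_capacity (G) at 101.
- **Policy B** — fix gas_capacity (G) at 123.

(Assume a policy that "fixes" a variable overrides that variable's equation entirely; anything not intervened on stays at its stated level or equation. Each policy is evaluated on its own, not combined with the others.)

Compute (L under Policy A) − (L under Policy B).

Policy A (G := 101):
  G = 101
  L = 183 + 6·101 = 789
Policy B (G := 123):
  G = 123
  L = 183 + 6·123 = 921
L: 789 − 921 = -132

-132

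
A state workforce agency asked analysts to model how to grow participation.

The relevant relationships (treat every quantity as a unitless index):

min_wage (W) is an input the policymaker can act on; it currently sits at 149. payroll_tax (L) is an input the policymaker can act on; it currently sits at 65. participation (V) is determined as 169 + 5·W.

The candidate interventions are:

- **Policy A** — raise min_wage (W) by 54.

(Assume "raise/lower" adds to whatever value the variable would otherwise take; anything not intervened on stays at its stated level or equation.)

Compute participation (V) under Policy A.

Policy A (W + 54):
  W = 149 + 54 = 203
  V = 169 + 5·203 = 1184

1184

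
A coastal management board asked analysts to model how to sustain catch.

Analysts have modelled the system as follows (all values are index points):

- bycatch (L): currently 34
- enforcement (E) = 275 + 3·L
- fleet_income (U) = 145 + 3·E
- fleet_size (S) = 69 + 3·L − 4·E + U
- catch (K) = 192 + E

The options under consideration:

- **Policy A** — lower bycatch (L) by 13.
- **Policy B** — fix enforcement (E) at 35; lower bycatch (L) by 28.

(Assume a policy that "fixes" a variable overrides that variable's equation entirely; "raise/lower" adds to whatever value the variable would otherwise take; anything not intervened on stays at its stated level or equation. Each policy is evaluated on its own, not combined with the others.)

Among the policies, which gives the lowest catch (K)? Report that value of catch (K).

Policy A (L − 13):
  L = 34 − 13 = 21
  E = 275 + 3·21 = 338
  K = 192 + 338 = 530
Policy B (E := 35, L − 28):
  L = 34 − 28 = 6
  E = 35
  K = 192 + 35 = 227
Comparing — Policy A: K=530, Policy B: K=227. Lowest is 227 (Policy B).

227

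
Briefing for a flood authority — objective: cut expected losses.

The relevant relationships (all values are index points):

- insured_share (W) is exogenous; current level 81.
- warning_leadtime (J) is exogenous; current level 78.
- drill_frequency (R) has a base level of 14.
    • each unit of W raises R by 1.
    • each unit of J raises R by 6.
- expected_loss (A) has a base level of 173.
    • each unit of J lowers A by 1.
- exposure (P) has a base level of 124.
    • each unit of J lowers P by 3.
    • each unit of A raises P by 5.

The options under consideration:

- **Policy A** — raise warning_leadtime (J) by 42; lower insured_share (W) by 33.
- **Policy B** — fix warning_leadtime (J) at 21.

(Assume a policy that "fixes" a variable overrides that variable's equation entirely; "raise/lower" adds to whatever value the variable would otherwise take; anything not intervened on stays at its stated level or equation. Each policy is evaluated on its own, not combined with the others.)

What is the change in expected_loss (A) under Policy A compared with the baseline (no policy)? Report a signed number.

Baseline:
  J = 78
  A = 173 − 78 = 95
Policy A (J + 42, W − 33):
  J = 78 + 42 = 120
  A = 173 − 120 = 53
Change in A: 53 − 95 = -42

-42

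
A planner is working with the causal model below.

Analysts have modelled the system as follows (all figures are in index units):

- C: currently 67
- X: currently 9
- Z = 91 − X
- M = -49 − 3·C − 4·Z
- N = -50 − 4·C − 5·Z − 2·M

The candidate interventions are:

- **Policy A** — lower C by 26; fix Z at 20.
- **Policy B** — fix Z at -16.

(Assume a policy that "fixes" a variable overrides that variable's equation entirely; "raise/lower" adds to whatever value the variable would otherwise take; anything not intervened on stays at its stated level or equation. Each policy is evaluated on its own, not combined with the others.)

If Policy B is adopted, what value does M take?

Policy B (Z := -16):
  C = 67
  X = 9
  Z = -16
  M = -49 − 3·67 − 4·(-16) = -186

-186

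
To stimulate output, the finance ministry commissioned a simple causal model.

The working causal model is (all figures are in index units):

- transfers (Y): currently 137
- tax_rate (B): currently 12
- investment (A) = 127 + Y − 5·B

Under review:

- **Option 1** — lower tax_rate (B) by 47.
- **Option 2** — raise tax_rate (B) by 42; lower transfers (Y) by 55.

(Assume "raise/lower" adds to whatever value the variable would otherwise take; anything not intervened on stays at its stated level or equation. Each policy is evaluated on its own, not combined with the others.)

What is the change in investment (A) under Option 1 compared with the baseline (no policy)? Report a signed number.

Baseline:
  Y = 137
  B = 12
  A = 127 + 137 − 5·12 = 204
Option 1 (B − 47):
  Y = 137
  B = 12 − 47 = -35
  A = 127 + 137 − 5·(-35) = 439
Change in A: 439 − 204 = 235

235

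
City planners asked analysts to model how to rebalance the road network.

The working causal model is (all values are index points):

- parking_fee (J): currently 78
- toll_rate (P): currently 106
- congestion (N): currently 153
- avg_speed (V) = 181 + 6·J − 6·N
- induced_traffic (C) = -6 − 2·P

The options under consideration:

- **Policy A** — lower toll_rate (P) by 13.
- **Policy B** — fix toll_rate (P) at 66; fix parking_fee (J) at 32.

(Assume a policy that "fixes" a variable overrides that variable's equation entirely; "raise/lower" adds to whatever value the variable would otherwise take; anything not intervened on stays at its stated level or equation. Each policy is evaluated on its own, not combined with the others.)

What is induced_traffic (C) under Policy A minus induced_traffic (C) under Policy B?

-54

Policy A (P − 13):
  P = 106 − 13 = 93
  C = -6 − 2·93 = -192
Policy B (P := 66, J := 32):
  P = 66
  C = -6 − 2·66 = -138
C: -192 − (-138) = -54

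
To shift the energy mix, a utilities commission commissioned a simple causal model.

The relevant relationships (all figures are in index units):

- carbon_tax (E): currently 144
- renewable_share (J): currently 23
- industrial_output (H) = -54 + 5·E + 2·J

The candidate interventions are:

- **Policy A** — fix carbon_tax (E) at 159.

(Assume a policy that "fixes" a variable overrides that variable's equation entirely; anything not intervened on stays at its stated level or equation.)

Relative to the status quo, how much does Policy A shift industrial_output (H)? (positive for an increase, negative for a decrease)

Baseline:
  E = 144
  J = 23
  H = -54 + 5·144 + 2·23 = 712
Policy A (E := 159):
  E = 159
  J = 23
  H = -54 + 5·159 + 2·23 = 787
Change in H: 787 − 712 = 75

75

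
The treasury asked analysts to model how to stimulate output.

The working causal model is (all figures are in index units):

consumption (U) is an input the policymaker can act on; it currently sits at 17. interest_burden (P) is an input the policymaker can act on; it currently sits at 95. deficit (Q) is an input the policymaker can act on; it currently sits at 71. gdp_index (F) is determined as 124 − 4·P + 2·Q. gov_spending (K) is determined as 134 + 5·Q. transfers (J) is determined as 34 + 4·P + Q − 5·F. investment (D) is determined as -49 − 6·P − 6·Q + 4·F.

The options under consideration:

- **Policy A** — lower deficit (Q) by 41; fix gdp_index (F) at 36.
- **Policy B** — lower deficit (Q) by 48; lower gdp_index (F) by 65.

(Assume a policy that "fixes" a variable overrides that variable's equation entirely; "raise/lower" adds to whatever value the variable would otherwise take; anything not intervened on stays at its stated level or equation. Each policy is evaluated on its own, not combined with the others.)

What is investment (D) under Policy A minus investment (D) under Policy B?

Policy A (Q − 41, F := 36):
  P = 95
  Q = 71 − 41 = 30
  F = 36
  D = -49 − 6·95 − 6·30 + 4·36 = -655
Policy B (Q − 48, F − 65):
  P = 95
  Q = 71 − 48 = 23
  F = 124 − 4·95 + 2·23 (−65 from intervention) = -275
  D = -49 − 6·95 − 6·23 + 4·(-275) = -1857
D: -655 − (-1857) = 1202

1202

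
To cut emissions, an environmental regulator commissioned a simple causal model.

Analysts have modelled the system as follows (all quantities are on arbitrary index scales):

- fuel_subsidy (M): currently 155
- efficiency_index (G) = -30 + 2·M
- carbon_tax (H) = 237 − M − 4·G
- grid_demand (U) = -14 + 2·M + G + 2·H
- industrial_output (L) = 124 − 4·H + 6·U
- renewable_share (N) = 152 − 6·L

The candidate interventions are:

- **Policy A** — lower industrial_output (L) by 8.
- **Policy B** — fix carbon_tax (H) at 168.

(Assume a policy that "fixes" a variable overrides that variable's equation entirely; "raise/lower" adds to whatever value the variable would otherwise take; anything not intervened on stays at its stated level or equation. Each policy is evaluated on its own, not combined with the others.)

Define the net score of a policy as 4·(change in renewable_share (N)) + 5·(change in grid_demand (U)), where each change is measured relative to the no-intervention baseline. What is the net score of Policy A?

192

Baseline:
  M = 155
  G = -30 + 2·155 = 280
  H = 237 − 155 − 4·280 = -1038
  U = -14 + 2·155 + 280 + 2·(-1038) = -1500
  L = 124 − 4·(-1038) + 6·(-1500) = -4724
  N = 152 − 6·(-4724) = 28496
Policy A (L − 8):
  M = 155
  G = -30 + 2·155 = 280
  H = 237 − 155 − 4·280 = -1038
  U = -14 + 2·155 + 280 + 2·(-1038) = -1500
  L = 124 − 4·(-1038) + 6·(-1500) (−8 from intervention) = -4732
  N = 152 − 6·(-4732) = 28544
ΔN = 28544 − 28496 = 48; ΔU = -1500 − (-1500) = 0
Score = 4·48 + 5·0 = 192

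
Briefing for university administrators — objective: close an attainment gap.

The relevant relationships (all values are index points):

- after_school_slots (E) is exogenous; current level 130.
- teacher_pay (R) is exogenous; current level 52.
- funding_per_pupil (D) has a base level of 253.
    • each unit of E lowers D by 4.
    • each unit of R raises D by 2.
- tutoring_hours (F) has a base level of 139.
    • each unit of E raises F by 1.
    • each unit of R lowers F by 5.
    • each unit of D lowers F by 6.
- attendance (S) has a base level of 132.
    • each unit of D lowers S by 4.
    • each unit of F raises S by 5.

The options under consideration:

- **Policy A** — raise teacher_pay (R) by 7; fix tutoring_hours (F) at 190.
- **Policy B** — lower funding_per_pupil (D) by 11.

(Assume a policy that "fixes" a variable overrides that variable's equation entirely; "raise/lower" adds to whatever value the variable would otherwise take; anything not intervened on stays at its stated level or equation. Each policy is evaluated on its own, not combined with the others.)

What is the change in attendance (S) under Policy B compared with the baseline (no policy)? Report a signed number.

Baseline:
  E = 130
  R = 52
  D = 253 − 4·130 + 2·52 = -163
  F = 139 + 130 − 5·52 − 6·(-163) = 987
  S = 132 − 4·(-163) + 5·987 = 5719
Policy B (D − 11):
  E = 130
  R = 52
  D = 253 − 4·130 + 2·52 (−11 from intervention) = -174
  F = 139 + 130 − 5·52 − 6·(-174) = 1053
  S = 132 − 4·(-174) + 5·1053 = 6093
Change in S: 6093 − 5719 = 374

374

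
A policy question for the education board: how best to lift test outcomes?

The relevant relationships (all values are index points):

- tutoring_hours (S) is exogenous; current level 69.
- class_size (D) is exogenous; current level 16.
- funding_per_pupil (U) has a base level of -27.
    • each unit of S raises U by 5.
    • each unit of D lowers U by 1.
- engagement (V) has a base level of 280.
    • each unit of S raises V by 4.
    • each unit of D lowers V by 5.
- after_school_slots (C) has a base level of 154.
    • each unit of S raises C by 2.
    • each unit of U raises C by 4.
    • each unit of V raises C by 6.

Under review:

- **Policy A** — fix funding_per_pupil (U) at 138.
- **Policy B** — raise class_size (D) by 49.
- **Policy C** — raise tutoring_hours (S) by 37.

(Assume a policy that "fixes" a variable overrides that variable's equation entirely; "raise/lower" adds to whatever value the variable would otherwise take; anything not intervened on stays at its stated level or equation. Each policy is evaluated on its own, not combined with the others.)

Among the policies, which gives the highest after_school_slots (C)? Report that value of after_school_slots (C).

Policy A (U := 138):
  S = 69
  D = 16
  U = 138
  V = 280 + 4·69 − 5·16 = 476
  C = 154 + 2·69 + 4·138 + 6·476 = 3700
Policy B (D + 49):
  S = 69
  D = 16 + 49 = 65
  U = -27 + 5·69 − 65 = 253
  V = 280 + 4·69 − 5·65 = 231
  C = 154 + 2·69 + 4·253 + 6·231 = 2690
Policy C (S + 37):
  S = 69 + 37 = 106
  D = 16
  U = -27 + 5·106 − 16 = 487
  V = 280 + 4·106 − 5·16 = 624
  C = 154 + 2·106 + 4·487 + 6·624 = 6058
Comparing — Policy A: C=3700, Policy B: C=2690, Policy C: C=6058. Highest is 6058 (Policy C).

6058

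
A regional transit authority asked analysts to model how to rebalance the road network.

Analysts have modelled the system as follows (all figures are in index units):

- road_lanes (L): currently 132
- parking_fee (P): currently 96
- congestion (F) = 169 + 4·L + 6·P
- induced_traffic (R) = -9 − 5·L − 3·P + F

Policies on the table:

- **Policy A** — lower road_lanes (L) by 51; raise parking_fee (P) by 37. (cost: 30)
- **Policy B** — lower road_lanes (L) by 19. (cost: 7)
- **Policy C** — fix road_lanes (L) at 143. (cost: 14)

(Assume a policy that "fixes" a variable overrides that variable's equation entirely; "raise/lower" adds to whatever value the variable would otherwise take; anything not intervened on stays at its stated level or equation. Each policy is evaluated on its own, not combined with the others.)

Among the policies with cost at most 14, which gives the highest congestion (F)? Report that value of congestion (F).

1317

Policy B (L − 19):
  L = 132 − 19 = 113
  P = 96
  F = 169 + 4·113 + 6·96 = 1197
Policy C (L := 143):
  L = 143
  P = 96
  F = 169 + 4·143 + 6·96 = 1317
Comparing — Policy B: F=1197, Policy C: F=1317. Highest is 1317 (Policy C).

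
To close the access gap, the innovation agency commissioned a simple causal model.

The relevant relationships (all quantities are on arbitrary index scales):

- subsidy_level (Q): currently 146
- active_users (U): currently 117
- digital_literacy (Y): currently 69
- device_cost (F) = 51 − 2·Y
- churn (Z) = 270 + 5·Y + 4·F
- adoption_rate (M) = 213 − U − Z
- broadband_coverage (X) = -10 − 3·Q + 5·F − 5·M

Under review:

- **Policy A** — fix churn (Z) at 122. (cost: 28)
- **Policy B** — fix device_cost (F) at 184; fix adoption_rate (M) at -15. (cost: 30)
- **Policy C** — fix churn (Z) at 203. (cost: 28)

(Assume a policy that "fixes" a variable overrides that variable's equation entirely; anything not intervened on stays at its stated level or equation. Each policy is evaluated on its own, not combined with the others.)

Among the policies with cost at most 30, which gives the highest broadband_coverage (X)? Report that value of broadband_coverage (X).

Policy A (Z := 122):
  Q = 146
  U = 117
  Y = 69
  F = 51 − 2·69 = -87
  Z = 122
  M = 213 − 117 − 122 = -26
  X = -10 − 3·146 + 5·(-87) − 5·(-26) = -753
Policy B (F := 184, M := -15):
  Q = 146
  U = 117
  Y = 69
  F = 184
  Z = 270 + 5·69 + 4·184 = 1351
  M = -15
  X = -10 − 3·146 + 5·184 − 5·(-15) = 547
Policy C (Z := 203):
  Q = 146
  U = 117
  Y = 69
  F = 51 − 2·69 = -87
  Z = 203
  M = 213 − 117 − 203 = -107
  X = -10 − 3·146 + 5·(-87) − 5·(-107) = -348
Comparing — Policy A: X=-753, Policy B: X=547, Policy C: X=-348. Highest is 547 (Policy B).

547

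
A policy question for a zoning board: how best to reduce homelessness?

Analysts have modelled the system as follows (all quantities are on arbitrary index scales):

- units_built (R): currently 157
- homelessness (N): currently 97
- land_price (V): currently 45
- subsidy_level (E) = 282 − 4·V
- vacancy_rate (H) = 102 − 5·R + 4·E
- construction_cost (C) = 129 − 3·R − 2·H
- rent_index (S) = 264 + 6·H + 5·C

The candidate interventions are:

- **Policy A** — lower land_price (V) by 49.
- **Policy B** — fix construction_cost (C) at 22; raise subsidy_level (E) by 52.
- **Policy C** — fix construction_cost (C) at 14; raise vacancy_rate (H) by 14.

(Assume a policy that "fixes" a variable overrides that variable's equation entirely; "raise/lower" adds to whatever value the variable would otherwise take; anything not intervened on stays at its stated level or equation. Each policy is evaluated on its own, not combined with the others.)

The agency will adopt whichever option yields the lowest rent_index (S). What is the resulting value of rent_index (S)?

-3482

Policy A (V − 49):
  R = 157
  V = 45 − 49 = -4
  E = 282 − 4·(-4) = 298
  H = 102 − 5·157 + 4·298 = 509
  C = 129 − 3·157 − 2·509 = -1360
  S = 264 + 6·509 + 5·(-1360) = -3482
Policy B (C := 22, E + 52):
  R = 157
  V = 45
  E = 282 − 4·45 (+52 from intervention) = 154
  H = 102 − 5·157 + 4·154 = -67
  C = 22
  S = 264 + 6·(-67) + 5·22 = -28
Policy C (C := 14, H + 14):
  R = 157
  V = 45
  E = 282 − 4·45 = 102
  H = 102 − 5·157 + 4·102 (+14 from intervention) = -261
  C = 14
  S = 264 + 6·(-261) + 5·14 = -1232
Comparing — Policy A: S=-3482, Policy B: S=-28, Policy C: S=-1232. Lowest is -3482 (Policy A).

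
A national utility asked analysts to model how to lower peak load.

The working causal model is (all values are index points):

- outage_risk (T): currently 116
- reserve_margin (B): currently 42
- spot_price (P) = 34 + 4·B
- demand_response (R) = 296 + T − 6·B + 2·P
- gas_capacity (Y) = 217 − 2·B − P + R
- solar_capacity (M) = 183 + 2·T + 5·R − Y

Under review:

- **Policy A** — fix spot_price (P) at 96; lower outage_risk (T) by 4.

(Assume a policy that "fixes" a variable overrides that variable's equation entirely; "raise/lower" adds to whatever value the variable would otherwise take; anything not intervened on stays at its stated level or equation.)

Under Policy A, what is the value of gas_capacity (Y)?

385

Policy A (P := 96, T − 4):
  T = 116 − 4 = 112
  B = 42
  P = 96
  R = 296 + 112 − 6·42 + 2·96 = 348
  Y = 217 − 2·42 − 96 + 348 = 385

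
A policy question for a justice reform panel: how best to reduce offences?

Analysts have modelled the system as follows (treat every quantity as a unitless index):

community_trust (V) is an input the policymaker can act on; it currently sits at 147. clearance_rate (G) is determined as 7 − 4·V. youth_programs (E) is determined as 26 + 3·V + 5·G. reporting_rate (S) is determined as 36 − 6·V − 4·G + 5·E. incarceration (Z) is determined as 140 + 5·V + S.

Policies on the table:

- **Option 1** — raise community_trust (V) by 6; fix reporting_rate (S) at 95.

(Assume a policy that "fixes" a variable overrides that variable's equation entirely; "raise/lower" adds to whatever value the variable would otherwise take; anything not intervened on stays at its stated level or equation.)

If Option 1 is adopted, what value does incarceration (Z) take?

Option 1 (V + 6, S := 95):
  V = 147 + 6 = 153
  G = 7 − 4·153 = -605
  E = 26 + 3·153 + 5·(-605) = -2540
  S = 95
  Z = 140 + 5·153 + 95 = 1000

1000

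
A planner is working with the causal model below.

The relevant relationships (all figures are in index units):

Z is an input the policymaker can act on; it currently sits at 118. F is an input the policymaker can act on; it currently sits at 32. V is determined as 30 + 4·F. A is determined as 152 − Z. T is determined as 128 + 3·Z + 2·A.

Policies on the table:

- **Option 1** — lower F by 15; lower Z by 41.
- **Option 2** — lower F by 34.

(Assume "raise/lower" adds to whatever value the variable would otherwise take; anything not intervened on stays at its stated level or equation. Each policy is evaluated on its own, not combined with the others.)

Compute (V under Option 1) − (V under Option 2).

Option 1 (F − 15, Z − 41):
  F = 32 − 15 = 17
  V = 30 + 4·17 = 98
Option 2 (F − 34):
  F = 32 − 34 = -2
  V = 30 + 4·(-2) = 22
V: 98 − 22 = 76

76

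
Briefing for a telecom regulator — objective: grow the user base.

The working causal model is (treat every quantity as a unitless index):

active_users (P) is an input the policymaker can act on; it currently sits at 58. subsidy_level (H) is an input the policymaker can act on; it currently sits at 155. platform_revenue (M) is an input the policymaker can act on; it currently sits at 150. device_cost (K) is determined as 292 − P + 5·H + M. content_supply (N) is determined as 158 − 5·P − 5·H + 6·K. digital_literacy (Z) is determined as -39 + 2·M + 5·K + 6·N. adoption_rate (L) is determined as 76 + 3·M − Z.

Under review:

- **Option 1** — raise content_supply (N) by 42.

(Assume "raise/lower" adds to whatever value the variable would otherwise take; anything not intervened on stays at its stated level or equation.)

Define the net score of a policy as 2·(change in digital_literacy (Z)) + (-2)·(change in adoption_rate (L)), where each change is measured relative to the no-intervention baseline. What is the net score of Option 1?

Baseline:
  P = 58
  H = 155
  M = 150
  K = 292 − 58 + 5·155 + 150 = 1159
  N = 158 − 5·58 − 5·155 + 6·1159 = 6047
  Z = -39 + 2·150 + 5·1159 + 6·6047 = 42338
  L = 76 + 3·150 − 42338 = -41812
Option 1 (N + 42):
  P = 58
  H = 155
  M = 150
  K = 292 − 58 + 5·155 + 150 = 1159
  N = 158 − 5·58 − 5·155 + 6·1159 (+42 from intervention) = 6089
  Z = -39 + 2·150 + 5·1159 + 6·6089 = 42590
  L = 76 + 3·150 − 42590 = -42064
ΔZ = 42590 − 42338 = 252; ΔL = -42064 − (-41812) = -252
Score = 2·252 + (-2)·(-252) = 1008

1008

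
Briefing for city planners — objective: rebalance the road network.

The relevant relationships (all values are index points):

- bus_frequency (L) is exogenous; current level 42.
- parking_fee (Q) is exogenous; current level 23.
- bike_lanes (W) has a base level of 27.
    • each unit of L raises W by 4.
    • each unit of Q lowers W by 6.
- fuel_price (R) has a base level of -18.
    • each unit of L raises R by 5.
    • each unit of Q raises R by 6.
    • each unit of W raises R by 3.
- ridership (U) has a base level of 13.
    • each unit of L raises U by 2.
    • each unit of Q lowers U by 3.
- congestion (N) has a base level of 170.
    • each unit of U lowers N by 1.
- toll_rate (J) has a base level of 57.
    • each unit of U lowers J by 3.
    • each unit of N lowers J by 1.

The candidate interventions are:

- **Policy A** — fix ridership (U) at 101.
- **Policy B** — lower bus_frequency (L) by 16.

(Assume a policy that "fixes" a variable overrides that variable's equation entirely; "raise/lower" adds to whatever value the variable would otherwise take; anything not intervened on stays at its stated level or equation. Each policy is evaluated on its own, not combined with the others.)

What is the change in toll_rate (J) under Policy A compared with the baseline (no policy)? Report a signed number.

-146

Baseline:
  L = 42
  Q = 23
  U = 13 + 2·42 − 3·23 = 28
  N = 170 − 28 = 142
  J = 57 − 3·28 − 142 = -169
Policy A (U := 101):
  L = 42
  Q = 23
  U = 101
  N = 170 − 101 = 69
  J = 57 − 3·101 − 69 = -315
Change in J: -315 − (-169) = -146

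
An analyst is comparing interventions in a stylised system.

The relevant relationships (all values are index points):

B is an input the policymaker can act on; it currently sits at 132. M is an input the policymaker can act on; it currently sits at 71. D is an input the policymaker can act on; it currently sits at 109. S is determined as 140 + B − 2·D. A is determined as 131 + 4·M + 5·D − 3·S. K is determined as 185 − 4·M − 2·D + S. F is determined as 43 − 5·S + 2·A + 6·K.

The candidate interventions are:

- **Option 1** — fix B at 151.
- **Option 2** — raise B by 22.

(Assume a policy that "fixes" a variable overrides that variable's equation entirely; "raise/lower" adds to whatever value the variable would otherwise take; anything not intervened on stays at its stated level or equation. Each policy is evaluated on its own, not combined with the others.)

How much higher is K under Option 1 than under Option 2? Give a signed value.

Option 1 (B := 151):
  B = 151
  M = 71
  D = 109
  S = 140 + 151 − 2·109 = 73
  K = 185 − 4·71 − 2·109 + 73 = -244
Option 2 (B + 22):
  B = 132 + 22 = 154
  M = 71
  D = 109
  S = 140 + 154 − 2·109 = 76
  K = 185 − 4·71 − 2·109 + 76 = -241
K: -244 − (-241) = -3

-3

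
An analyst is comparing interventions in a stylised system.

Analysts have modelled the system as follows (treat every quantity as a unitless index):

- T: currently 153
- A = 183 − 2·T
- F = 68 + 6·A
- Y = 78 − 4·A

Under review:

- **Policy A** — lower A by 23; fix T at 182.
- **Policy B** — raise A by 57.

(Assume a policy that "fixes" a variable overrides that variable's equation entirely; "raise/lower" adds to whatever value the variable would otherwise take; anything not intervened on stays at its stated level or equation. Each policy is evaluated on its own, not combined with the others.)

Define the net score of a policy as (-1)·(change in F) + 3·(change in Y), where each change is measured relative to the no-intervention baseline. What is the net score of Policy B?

Baseline:
  T = 153
  A = 183 − 2·153 = -123
  F = 68 + 6·(-123) = -670
  Y = 78 − 4·(-123) = 570
Policy B (A + 57):
  T = 153
  A = 183 − 2·153 (+57 from intervention) = -66
  F = 68 + 6·(-66) = -328
  Y = 78 − 4·(-66) = 342
ΔF = -328 − (-670) = 342; ΔY = 342 − 570 = -228
Score = (-1)·342 + 3·(-228) = -1026

-1026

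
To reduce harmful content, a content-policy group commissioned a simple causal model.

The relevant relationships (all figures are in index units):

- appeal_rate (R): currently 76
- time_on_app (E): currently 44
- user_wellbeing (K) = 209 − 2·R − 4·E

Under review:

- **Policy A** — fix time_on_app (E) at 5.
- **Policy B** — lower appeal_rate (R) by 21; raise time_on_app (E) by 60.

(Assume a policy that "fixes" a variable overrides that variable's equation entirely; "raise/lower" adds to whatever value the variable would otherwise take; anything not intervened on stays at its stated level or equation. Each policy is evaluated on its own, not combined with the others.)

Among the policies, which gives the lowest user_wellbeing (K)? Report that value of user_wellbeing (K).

Policy A (E := 5):
  R = 76
  E = 5
  K = 209 − 2·76 − 4·5 = 37
Policy B (R − 21, E + 60):
  R = 76 − 21 = 55
  E = 44 + 60 = 104
  K = 209 − 2·55 − 4·104 = -317
Comparing — Policy A: K=37, Policy B: K=-317. Lowest is -317 (Policy B).

-317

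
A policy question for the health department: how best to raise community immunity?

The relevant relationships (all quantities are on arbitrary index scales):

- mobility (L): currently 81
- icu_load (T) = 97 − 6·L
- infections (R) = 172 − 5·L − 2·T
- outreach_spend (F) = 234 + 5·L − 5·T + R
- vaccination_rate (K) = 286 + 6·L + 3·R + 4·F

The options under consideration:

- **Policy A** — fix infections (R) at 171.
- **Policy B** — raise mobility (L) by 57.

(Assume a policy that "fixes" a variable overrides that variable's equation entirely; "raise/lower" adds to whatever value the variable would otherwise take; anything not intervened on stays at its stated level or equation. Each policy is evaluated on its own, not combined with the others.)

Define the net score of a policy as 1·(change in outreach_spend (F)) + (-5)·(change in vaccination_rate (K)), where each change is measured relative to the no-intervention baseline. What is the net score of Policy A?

12716

Baseline:
  L = 81
  T = 97 − 6·81 = -389
  R = 172 − 5·81 − 2·(-389) = 545
  F = 234 + 5·81 − 5·(-389) + 545 = 3129
  K = 286 + 6·81 + 3·545 + 4·3129 = 14923
Policy A (R := 171):
  L = 81
  T = 97 − 6·81 = -389
  R = 171
  F = 234 + 5·81 − 5·(-389) + 171 = 2755
  K = 286 + 6·81 + 3·171 + 4·2755 = 12305
ΔF = 2755 − 3129 = -374; ΔK = 12305 − 14923 = -2618
Score = 1·(-374) + (-5)·(-2618) = 12716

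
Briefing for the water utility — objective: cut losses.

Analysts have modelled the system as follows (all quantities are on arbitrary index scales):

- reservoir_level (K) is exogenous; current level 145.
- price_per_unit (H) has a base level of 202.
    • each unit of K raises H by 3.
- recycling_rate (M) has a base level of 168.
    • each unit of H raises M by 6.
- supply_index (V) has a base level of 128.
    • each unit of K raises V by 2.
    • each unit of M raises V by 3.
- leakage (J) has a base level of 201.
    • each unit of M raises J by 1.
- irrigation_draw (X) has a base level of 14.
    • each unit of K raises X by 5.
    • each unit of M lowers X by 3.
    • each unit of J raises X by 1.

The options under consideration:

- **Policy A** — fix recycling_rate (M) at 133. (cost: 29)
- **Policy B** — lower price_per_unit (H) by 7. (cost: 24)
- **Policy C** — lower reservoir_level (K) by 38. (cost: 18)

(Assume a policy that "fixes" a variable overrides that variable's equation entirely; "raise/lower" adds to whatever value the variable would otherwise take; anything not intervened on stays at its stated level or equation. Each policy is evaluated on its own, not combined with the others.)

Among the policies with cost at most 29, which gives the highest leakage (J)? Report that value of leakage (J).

4149

Policy A (M := 133):
  K = 145
  H = 202 + 3·145 = 637
  M = 133
  J = 201 + 133 = 334
Policy B (H − 7):
  K = 145
  H = 202 + 3·145 (−7 from intervention) = 630
  M = 168 + 6·630 = 3948
  J = 201 + 3948 = 4149
Policy C (K − 38):
  K = 145 − 38 = 107
  H = 202 + 3·107 = 523
  M = 168 + 6·523 = 3306
  J = 201 + 3306 = 3507
Comparing — Policy A: J=334, Policy B: J=4149, Policy C: J=3507. Highest is 4149 (Policy B).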